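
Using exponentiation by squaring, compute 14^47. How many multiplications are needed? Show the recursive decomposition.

Computing 14^47 by squaring (build up from 14^1; each line after the first costs one multiplication):

14^1 = 14
14^2 = (14^1)^2 = 14^2 = 196
14^4 = (14^2)^2 = 196^2 = 38416
14^5 = 14 * 14^4 = 14 * 38416 = 537824
14^10 = (14^5)^2 = 537824^2 = 289254654976
14^11 = 14 * 14^10 = 14 * 289254654976 = 4049565169664
14^22 = (14^11)^2 = 4049565169664^2 = 16398978063355821105872896
14^23 = 14 * 14^22 = 14 * 16398978063355821105872896 = 229585692886981495482220544
14^46 = (14^23)^2 = 229585692886981495482220544^2 = 52709590378395385649697127909589319306203213055655936
14^47 = 14 * 14^46 = 14 * 52709590378395385649697127909589319306203213055655936 = 737934265297535399095759790734250470286844982779183104

Result: 737934265297535399095759790734250470286844982779183104
Multiplications needed: 9 (9 lines after 14^1)

14^47 = 737934265297535399095759790734250470286844982779183104. Using exponentiation by squaring, this requires 9 multiplications. The key idea: if the exponent is even, square the half-power; if odd, multiply by the base once.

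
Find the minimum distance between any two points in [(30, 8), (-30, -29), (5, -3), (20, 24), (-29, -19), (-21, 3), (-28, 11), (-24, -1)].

Computing all pairwise distances among 8 points:

d((30, 8), (-30, -29)) = 70.4911
d((30, 8), (5, -3)) = 27.313
d((30, 8), (20, 24)) = 18.868
d((30, 8), (-29, -19)) = 64.8845
d((30, 8), (-21, 3)) = 51.2445
d((30, 8), (-28, 11)) = 58.0775
d((30, 8), (-24, -1)) = 54.7449
d((-30, -29), (5, -3)) = 43.6005
d((-30, -29), (20, 24)) = 72.8629
d((-30, -29), (-29, -19)) = 10.0499
d((-30, -29), (-21, 3)) = 33.2415
d((-30, -29), (-28, 11)) = 40.05
d((-30, -29), (-24, -1)) = 28.6356
d((5, -3), (20, 24)) = 30.8869
d((5, -3), (-29, -19)) = 37.5766
d((5, -3), (-21, 3)) = 26.6833
d((5, -3), (-28, 11)) = 35.8469
d((5, -3), (-24, -1)) = 29.0689
d((20, 24), (-29, -19)) = 65.192
d((20, 24), (-21, 3)) = 46.0652
d((20, 24), (-28, 11)) = 49.7293
d((20, 24), (-24, -1)) = 50.6063
d((-29, -19), (-21, 3)) = 23.4094
d((-29, -19), (-28, 11)) = 30.0167
d((-29, -19), (-24, -1)) = 18.6815
d((-21, 3), (-28, 11)) = 10.6301
d((-21, 3), (-24, -1)) = 5.0 <-- minimum
d((-28, 11), (-24, -1)) = 12.6491

Closest pair: (-21, 3) and (-24, -1) with distance 5.0

The closest pair is (-21, 3) and (-24, -1) with Euclidean distance 5.0. For 8 points, brute-force pairwise comparison is shown above. For large n, the divide-and-conquer algorithm (sort by x, recurse on halves, check the dividing strip) achieves O(n log n).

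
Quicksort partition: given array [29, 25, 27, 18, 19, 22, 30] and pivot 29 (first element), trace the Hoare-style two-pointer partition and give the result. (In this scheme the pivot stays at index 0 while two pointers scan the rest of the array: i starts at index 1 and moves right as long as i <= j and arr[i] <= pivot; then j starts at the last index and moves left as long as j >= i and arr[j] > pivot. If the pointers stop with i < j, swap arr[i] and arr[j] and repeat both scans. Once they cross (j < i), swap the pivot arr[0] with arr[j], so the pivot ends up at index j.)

Hoare-style two-pointer partition with pivot = 29:

Initial array: [29, 25, 27, 18, 19, 22, 30]

Pointers start at i = 1, j = 6.
i ends at 6, j ends at 5: the pointers have crossed (j < i), so scanning stops.

Swap pivot arr[0] with arr[5] to place pivot at position 5: [22, 25, 27, 18, 19, 29, 30]
Pivot position: 5

After partitioning with pivot 29, the array becomes [22, 25, 27, 18, 19, 29, 30]. The pivot is placed at index 5. All elements to the left of the pivot are <= 29, and all elements to the right are > 29.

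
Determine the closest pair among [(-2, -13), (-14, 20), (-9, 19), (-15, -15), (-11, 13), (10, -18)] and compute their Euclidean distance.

Computing all pairwise distances among 6 points:

d((-2, -13), (-14, 20)) = 35.1141
d((-2, -13), (-9, 19)) = 32.7567
d((-2, -13), (-15, -15)) = 13.1529
d((-2, -13), (-11, 13)) = 27.5136
d((-2, -13), (10, -18)) = 13.0
d((-14, 20), (-9, 19)) = 5.099 <-- minimum
d((-14, 20), (-15, -15)) = 35.0143
d((-14, 20), (-11, 13)) = 7.6158
d((-14, 20), (10, -18)) = 44.9444
d((-9, 19), (-15, -15)) = 34.5254
d((-9, 19), (-11, 13)) = 6.3246
d((-9, 19), (10, -18)) = 41.5933
d((-15, -15), (-11, 13)) = 28.2843
d((-15, -15), (10, -18)) = 25.1794
d((-11, 13), (10, -18)) = 37.4433

Closest pair: (-14, 20) and (-9, 19) with distance 5.099

The closest pair is (-14, 20) and (-9, 19) with Euclidean distance 5.099. For 6 points, brute-force pairwise comparison is shown above. For large n, the divide-and-conquer algorithm (sort by x, recurse on halves, check the dividing strip) achieves O(n log n).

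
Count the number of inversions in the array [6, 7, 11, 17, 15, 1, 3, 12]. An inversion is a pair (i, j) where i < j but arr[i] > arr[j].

Finding inversions in [6, 7, 11, 17, 15, 1, 3, 12]:

(0, 5): arr[0]=6 > arr[5]=1
(0, 6): arr[0]=6 > arr[6]=3
(1, 5): arr[1]=7 > arr[5]=1
(1, 6): arr[1]=7 > arr[6]=3
(2, 5): arr[2]=11 > arr[5]=1
(2, 6): arr[2]=11 > arr[6]=3
(3, 4): arr[3]=17 > arr[4]=15
(3, 5): arr[3]=17 > arr[5]=1
(3, 6): arr[3]=17 > arr[6]=3
(3, 7): arr[3]=17 > arr[7]=12
(4, 5): arr[4]=15 > arr[5]=1
(4, 6): arr[4]=15 > arr[6]=3
(4, 7): arr[4]=15 > arr[7]=12

Total inversions: 13

The array has 13 inversion(s): (0,5), (0,6), (1,5), (1,6), (2,5), (2,6), (3,4), (3,5), (3,6), (3,7), (4,5), (4,6), (4,7). Each pair (i,j) satisfies i < j and arr[i] > arr[j].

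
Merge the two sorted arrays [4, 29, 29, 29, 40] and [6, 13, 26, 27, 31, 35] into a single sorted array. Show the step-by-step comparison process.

Merging process:

Compare 4 vs 6: take 4 from left. Merged: [4]
Compare 29 vs 6: take 6 from right. Merged: [4, 6]
Compare 29 vs 13: take 13 from right. Merged: [4, 6, 13]
Compare 29 vs 26: take 26 from right. Merged: [4, 6, 13, 26]
Compare 29 vs 27: take 27 from right. Merged: [4, 6, 13, 26, 27]
Compare 29 vs 31: take 29 from left. Merged: [4, 6, 13, 26, 27, 29]
Compare 29 vs 31: take 29 from left. Merged: [4, 6, 13, 26, 27, 29, 29]
Compare 29 vs 31: take 29 from left. Merged: [4, 6, 13, 26, 27, 29, 29, 29]
Compare 40 vs 31: take 31 from right. Merged: [4, 6, 13, 26, 27, 29, 29, 29, 31]
Compare 40 vs 35: take 35 from right. Merged: [4, 6, 13, 26, 27, 29, 29, 29, 31, 35]
Append remaining from left: [40]. Merged: [4, 6, 13, 26, 27, 29, 29, 29, 31, 35, 40]

Final merged array: [4, 6, 13, 26, 27, 29, 29, 29, 31, 35, 40]
Total comparisons: 10

The merged array is [4, 6, 13, 26, 27, 29, 29, 29, 31, 35, 40], requiring 10 comparisons. The merge step runs in O(n) time where n is the total number of elements.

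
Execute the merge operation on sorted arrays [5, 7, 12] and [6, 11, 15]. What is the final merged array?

Merging process:

Compare 5 vs 6: take 5 from left. Merged: [5]
Compare 7 vs 6: take 6 from right. Merged: [5, 6]
Compare 7 vs 11: take 7 from left. Merged: [5, 6, 7]
Compare 12 vs 11: take 11 from right. Merged: [5, 6, 7, 11]
Compare 12 vs 15: take 12 from left. Merged: [5, 6, 7, 11, 12]
Append remaining from right: [15]. Merged: [5, 6, 7, 11, 12, 15]

Final merged array: [5, 6, 7, 11, 12, 15]
Total comparisons: 5

The merged array is [5, 6, 7, 11, 12, 15], requiring 5 comparisons. The merge step runs in O(n) time where n is the total number of elements.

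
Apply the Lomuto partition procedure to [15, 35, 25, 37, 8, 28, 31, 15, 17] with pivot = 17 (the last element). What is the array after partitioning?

Lomuto partition with pivot = 17:

Initial array: [15, 35, 25, 37, 8, 28, 31, 15, 17]

arr[0]=15 <= 17: swap with position 0, array becomes [15, 35, 25, 37, 8, 28, 31, 15, 17]
arr[1]=35 > 17: no swap
arr[2]=25 > 17: no swap
arr[3]=37 > 17: no swap
arr[4]=8 <= 17: swap with position 1, array becomes [15, 8, 25, 37, 35, 28, 31, 15, 17]
arr[5]=28 > 17: no swap
arr[6]=31 > 17: no swap
arr[7]=15 <= 17: swap with position 2, array becomes [15, 8, 15, 37, 35, 28, 31, 25, 17]

Place pivot at position 3: [15, 8, 15, 17, 35, 28, 31, 25, 37]
Pivot position: 3

After partitioning with pivot 17, the array becomes [15, 8, 15, 17, 35, 28, 31, 25, 37]. The pivot is placed at index 3. All elements to the left of the pivot are <= 17, and all elements to the right are > 17.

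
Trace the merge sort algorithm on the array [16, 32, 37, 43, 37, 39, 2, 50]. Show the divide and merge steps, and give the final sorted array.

Merge sort trace:

Split: [16, 32, 37, 43, 37, 39, 2, 50] -> [16, 32, 37, 43] and [37, 39, 2, 50]
  Split: [16, 32, 37, 43] -> [16, 32] and [37, 43]
    Split: [16, 32] -> [16] and [32]
    Merge: [16] + [32] -> [16, 32]
    Split: [37, 43] -> [37] and [43]
    Merge: [37] + [43] -> [37, 43]
  Merge: [16, 32] + [37, 43] -> [16, 32, 37, 43]
  Split: [37, 39, 2, 50] -> [37, 39] and [2, 50]
    Split: [37, 39] -> [37] and [39]
    Merge: [37] + [39] -> [37, 39]
    Split: [2, 50] -> [2] and [50]
    Merge: [2] + [50] -> [2, 50]
  Merge: [37, 39] + [2, 50] -> [2, 37, 39, 50]
Merge: [16, 32, 37, 43] + [2, 37, 39, 50] -> [2, 16, 32, 37, 37, 39, 43, 50]

Final sorted array: [2, 16, 32, 37, 37, 39, 43, 50]

The merge sort proceeds by recursively splitting the array and merging sorted halves.
After all merges, the sorted array is [2, 16, 32, 37, 37, 39, 43, 50].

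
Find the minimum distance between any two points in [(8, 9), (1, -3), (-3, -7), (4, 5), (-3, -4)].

Computing all pairwise distances among 5 points:

d((8, 9), (1, -3)) = 13.8924
d((8, 9), (-3, -7)) = 19.4165
d((8, 9), (4, 5)) = 5.6569
d((8, 9), (-3, -4)) = 17.0294
d((1, -3), (-3, -7)) = 5.6569
d((1, -3), (4, 5)) = 8.544
d((1, -3), (-3, -4)) = 4.1231
d((-3, -7), (4, 5)) = 13.8924
d((-3, -7), (-3, -4)) = 3.0 <-- minimum
d((4, 5), (-3, -4)) = 11.4018

Closest pair: (-3, -7) and (-3, -4) with distance 3.0

The closest pair is (-3, -7) and (-3, -4) with Euclidean distance 3.0. For 5 points, brute-force pairwise comparison is shown above. For large n, the divide-and-conquer algorithm (sort by x, recurse on halves, check the dividing strip) achieves O(n log n).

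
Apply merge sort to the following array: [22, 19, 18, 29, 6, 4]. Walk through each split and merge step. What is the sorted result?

Merge sort trace:

Split: [22, 19, 18, 29, 6, 4] -> [22, 19, 18] and [29, 6, 4]
  Split: [22, 19, 18] -> [22] and [19, 18]
    Split: [19, 18] -> [19] and [18]
    Merge: [19] + [18] -> [18, 19]
  Merge: [22] + [18, 19] -> [18, 19, 22]
  Split: [29, 6, 4] -> [29] and [6, 4]
    Split: [6, 4] -> [6] and [4]
    Merge: [6] + [4] -> [4, 6]
  Merge: [29] + [4, 6] -> [4, 6, 29]
Merge: [18, 19, 22] + [4, 6, 29] -> [4, 6, 18, 19, 22, 29]

Final sorted array: [4, 6, 18, 19, 22, 29]

The merge sort proceeds by recursively splitting the array and merging sorted halves.
After all merges, the sorted array is [4, 6, 18, 19, 22, 29].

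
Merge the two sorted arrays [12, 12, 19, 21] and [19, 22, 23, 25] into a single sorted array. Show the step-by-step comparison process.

Merging process:

Compare 12 vs 19: take 12 from left. Merged: [12]
Compare 12 vs 19: take 12 from left. Merged: [12, 12]
Compare 19 vs 19: take 19 from left. Merged: [12, 12, 19]
Compare 21 vs 19: take 19 from right. Merged: [12, 12, 19, 19]
Compare 21 vs 22: take 21 from left. Merged: [12, 12, 19, 19, 21]
Append remaining from right: [22, 23, 25]. Merged: [12, 12, 19, 19, 21, 22, 23, 25]

Final merged array: [12, 12, 19, 19, 21, 22, 23, 25]
Total comparisons: 5

The merged array is [12, 12, 19, 19, 21, 22, 23, 25], requiring 5 comparisons. The merge step runs in O(n) time where n is the total number of elements.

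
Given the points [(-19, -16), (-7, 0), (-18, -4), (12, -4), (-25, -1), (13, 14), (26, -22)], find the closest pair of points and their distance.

Computing all pairwise distances among 7 points:

d((-19, -16), (-7, 0)) = 20.0
d((-19, -16), (-18, -4)) = 12.0416
d((-19, -16), (12, -4)) = 33.2415
d((-19, -16), (-25, -1)) = 16.1555
d((-19, -16), (13, 14)) = 43.8634
d((-19, -16), (26, -22)) = 45.3982
d((-7, 0), (-18, -4)) = 11.7047
d((-7, 0), (12, -4)) = 19.4165
d((-7, 0), (-25, -1)) = 18.0278
d((-7, 0), (13, 14)) = 24.4131
d((-7, 0), (26, -22)) = 39.6611
d((-18, -4), (12, -4)) = 30.0
d((-18, -4), (-25, -1)) = 7.6158 <-- minimum
d((-18, -4), (13, 14)) = 35.8469
d((-18, -4), (26, -22)) = 47.5395
d((12, -4), (-25, -1)) = 37.1214
d((12, -4), (13, 14)) = 18.0278
d((12, -4), (26, -22)) = 22.8035
d((-25, -1), (13, 14)) = 40.8534
d((-25, -1), (26, -22)) = 55.1543
d((13, 14), (26, -22)) = 38.2753

Closest pair: (-18, -4) and (-25, -1) with distance 7.6158

The closest pair is (-18, -4) and (-25, -1) with Euclidean distance 7.6158. For 7 points, brute-force pairwise comparison is shown above. For large n, the divide-and-conquer algorithm (sort by x, recurse on halves, check the dividing strip) achieves O(n log n).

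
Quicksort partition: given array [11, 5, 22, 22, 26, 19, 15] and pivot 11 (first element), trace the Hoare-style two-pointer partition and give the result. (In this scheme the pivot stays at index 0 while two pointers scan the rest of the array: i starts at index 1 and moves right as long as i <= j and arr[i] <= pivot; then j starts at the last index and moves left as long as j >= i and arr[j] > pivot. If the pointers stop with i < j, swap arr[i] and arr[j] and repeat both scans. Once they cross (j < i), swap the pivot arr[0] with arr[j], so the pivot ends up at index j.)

Hoare-style two-pointer partition with pivot = 11:

Initial array: [11, 5, 22, 22, 26, 19, 15]

Pointers start at i = 1, j = 6.
i ends at 2, j ends at 1: the pointers have crossed (j < i), so scanning stops.

Swap pivot arr[0] with arr[1] to place pivot at position 1: [5, 11, 22, 22, 26, 19, 15]
Pivot position: 1

After partitioning with pivot 11, the array becomes [5, 11, 22, 22, 26, 19, 15]. The pivot is placed at index 1. All elements to the left of the pivot are <= 11, and all elements to the right are > 11.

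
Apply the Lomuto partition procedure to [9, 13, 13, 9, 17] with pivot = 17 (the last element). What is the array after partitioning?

Lomuto partition with pivot = 17:

Initial array: [9, 13, 13, 9, 17]

arr[0]=9 <= 17: swap with position 0, array becomes [9, 13, 13, 9, 17]
arr[1]=13 <= 17: swap with position 1, array becomes [9, 13, 13, 9, 17]
arr[2]=13 <= 17: swap with position 2, array becomes [9, 13, 13, 9, 17]
arr[3]=9 <= 17: swap with position 3, array becomes [9, 13, 13, 9, 17]

Place pivot at position 4: [9, 13, 13, 9, 17]
Pivot position: 4

After partitioning with pivot 17, the array becomes [9, 13, 13, 9, 17]. The pivot is placed at index 4. All elements to the left of the pivot are <= 17, and all elements to the right are > 17.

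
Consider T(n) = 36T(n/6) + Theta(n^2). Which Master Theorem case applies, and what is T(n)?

Master Theorem for T(n) = 36T(n/6) + O(n^2):

a = 36, b = 6, c = 2
log_b(a) = log_6(36) = 2.0000

Case 2: c = 2 = log_6(36) = 2.0000
T(n) = O(n^2 log n) = O(n^2 log n)

For T(n) = 36T(n/6) + O(n^2): log_6(36) = 2.0000. This is Case 2 of the Master Theorem (c = log_b(a), equal work at all levels), giving O(n^2 log n).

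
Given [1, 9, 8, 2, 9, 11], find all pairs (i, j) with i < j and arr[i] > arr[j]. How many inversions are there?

Finding inversions in [1, 9, 8, 2, 9, 11]:

(1, 2): arr[1]=9 > arr[2]=8
(1, 3): arr[1]=9 > arr[3]=2
(2, 3): arr[2]=8 > arr[3]=2

Total inversions: 3

The array has 3 inversion(s): (1,2), (1,3), (2,3). Each pair (i,j) satisfies i < j and arr[i] > arr[j].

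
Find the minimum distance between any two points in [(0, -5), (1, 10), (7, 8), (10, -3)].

Computing all pairwise distances among 4 points:

d((0, -5), (1, 10)) = 15.0333
d((0, -5), (7, 8)) = 14.7648
d((0, -5), (10, -3)) = 10.198
d((1, 10), (7, 8)) = 6.3246 <-- minimum
d((1, 10), (10, -3)) = 15.8114
d((7, 8), (10, -3)) = 11.4018

Closest pair: (1, 10) and (7, 8) with distance 6.3246

The closest pair is (1, 10) and (7, 8) with Euclidean distance 6.3246. For 4 points, brute-force pairwise comparison is shown above. For large n, the divide-and-conquer algorithm (sort by x, recurse on halves, check the dividing strip) achieves O(n log n).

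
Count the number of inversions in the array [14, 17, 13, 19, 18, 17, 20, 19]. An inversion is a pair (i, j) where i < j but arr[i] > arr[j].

Finding inversions in [14, 17, 13, 19, 18, 17, 20, 19]:

(0, 2): arr[0]=14 > arr[2]=13
(1, 2): arr[1]=17 > arr[2]=13
(3, 4): arr[3]=19 > arr[4]=18
(3, 5): arr[3]=19 > arr[5]=17
(4, 5): arr[4]=18 > arr[5]=17
(6, 7): arr[6]=20 > arr[7]=19

Total inversions: 6

The array has 6 inversion(s): (0,2), (1,2), (3,4), (3,5), (4,5), (6,7). Each pair (i,j) satisfies i < j and arr[i] > arr[j].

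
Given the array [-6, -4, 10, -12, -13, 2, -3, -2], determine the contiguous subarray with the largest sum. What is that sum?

Using Kadane's algorithm on [-6, -4, 10, -12, -13, 2, -3, -2]:

Scanning through the array:
Position 1 (value -4): max_ending_here = -4, max_so_far = -4
Position 2 (value 10): max_ending_here = 10, max_so_far = 10
Position 3 (value -12): max_ending_here = -2, max_so_far = 10
Position 4 (value -13): max_ending_here = -13, max_so_far = 10
Position 5 (value 2): max_ending_here = 2, max_so_far = 10
Position 6 (value -3): max_ending_here = -1, max_so_far = 10
Position 7 (value -2): max_ending_here = -2, max_so_far = 10

Maximum subarray: [10]
Maximum sum: 10

The maximum subarray is [10] with sum 10. This subarray runs from index 2 to index 2.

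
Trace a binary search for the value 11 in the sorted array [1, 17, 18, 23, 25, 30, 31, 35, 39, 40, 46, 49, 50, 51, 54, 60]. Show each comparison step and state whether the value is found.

Binary search for 11 in [1, 17, 18, 23, 25, 30, 31, 35, 39, 40, 46, 49, 50, 51, 54, 60]:

lo=0, hi=15, mid=7, arr[mid]=35 -> 35 > 11, search left half
lo=0, hi=6, mid=3, arr[mid]=23 -> 23 > 11, search left half
lo=0, hi=2, mid=1, arr[mid]=17 -> 17 > 11, search left half
lo=0, hi=0, mid=0, arr[mid]=1 -> 1 < 11, search right half
lo=1 > hi=0, target 11 not found

Binary search determines that 11 is not in the array after 4 comparisons. The search space was exhausted without finding the target.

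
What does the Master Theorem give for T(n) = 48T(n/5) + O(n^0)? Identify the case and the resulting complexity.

Master Theorem for T(n) = 48T(n/5) + O(n^0):

a = 48, b = 5, c = 0
log_b(a) = log_5(48) = 2.4053

Case 1: c = 0 < log_5(48) = 2.4053
T(n) = O(n^(log_5 48))

For T(n) = 48T(n/5) + O(n^0): log_5(48) = 2.4053. This is Case 1 of the Master Theorem (c < log_b(a), work dominated by leaves), giving O(n^(log_5 48)).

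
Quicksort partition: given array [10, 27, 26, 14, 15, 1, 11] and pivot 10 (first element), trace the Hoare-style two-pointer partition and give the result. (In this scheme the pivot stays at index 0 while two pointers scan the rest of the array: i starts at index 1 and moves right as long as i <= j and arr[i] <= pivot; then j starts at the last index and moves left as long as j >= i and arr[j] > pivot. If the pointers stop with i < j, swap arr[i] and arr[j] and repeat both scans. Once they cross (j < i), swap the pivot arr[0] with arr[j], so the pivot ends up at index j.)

Hoare-style two-pointer partition with pivot = 10:

Initial array: [10, 27, 26, 14, 15, 1, 11]

Pointers start at i = 1, j = 6.
i stops at index 1 (arr[1]=27 > 10), j stops at index 5 (arr[5]=1 <= 10): swap arr[1] and arr[5], array becomes [10, 1, 26, 14, 15, 27, 11]
i ends at 2, j ends at 1: the pointers have crossed (j < i), so scanning stops.

Swap pivot arr[0] with arr[1] to place pivot at position 1: [1, 10, 26, 14, 15, 27, 11]
Pivot position: 1

After partitioning with pivot 10, the array becomes [1, 10, 26, 14, 15, 27, 11]. The pivot is placed at index 1. All elements to the left of the pivot are <= 10, and all elements to the right are > 10.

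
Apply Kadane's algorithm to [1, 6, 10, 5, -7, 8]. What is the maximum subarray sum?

Using Kadane's algorithm on [1, 6, 10, 5, -7, 8]:

Scanning through the array:
Position 1 (value 6): max_ending_here = 7, max_so_far = 7
Position 2 (value 10): max_ending_here = 17, max_so_far = 17
Position 3 (value 5): max_ending_here = 22, max_so_far = 22
Position 4 (value -7): max_ending_here = 15, max_so_far = 22
Position 5 (value 8): max_ending_here = 23, max_so_far = 23

Maximum subarray: [1, 6, 10, 5, -7, 8]
Maximum sum: 23

The maximum subarray is [1, 6, 10, 5, -7, 8] with sum 23. This subarray runs from index 0 to index 5.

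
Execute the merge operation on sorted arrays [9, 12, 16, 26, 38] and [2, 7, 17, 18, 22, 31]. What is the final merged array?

Merging process:

Compare 9 vs 2: take 2 from right. Merged: [2]
Compare 9 vs 7: take 7 from right. Merged: [2, 7]
Compare 9 vs 17: take 9 from left. Merged: [2, 7, 9]
Compare 12 vs 17: take 12 from left. Merged: [2, 7, 9, 12]
Compare 16 vs 17: take 16 from left. Merged: [2, 7, 9, 12, 16]
Compare 26 vs 17: take 17 from right. Merged: [2, 7, 9, 12, 16, 17]
Compare 26 vs 18: take 18 from right. Merged: [2, 7, 9, 12, 16, 17, 18]
Compare 26 vs 22: take 22 from right. Merged: [2, 7, 9, 12, 16, 17, 18, 22]
Compare 26 vs 31: take 26 from left. Merged: [2, 7, 9, 12, 16, 17, 18, 22, 26]
Compare 38 vs 31: take 31 from right. Merged: [2, 7, 9, 12, 16, 17, 18, 22, 26, 31]
Append remaining from left: [38]. Merged: [2, 7, 9, 12, 16, 17, 18, 22, 26, 31, 38]

Final merged array: [2, 7, 9, 12, 16, 17, 18, 22, 26, 31, 38]
Total comparisons: 10

The merged array is [2, 7, 9, 12, 16, 17, 18, 22, 26, 31, 38], requiring 10 comparisons. The merge step runs in O(n) time where n is the total number of elements.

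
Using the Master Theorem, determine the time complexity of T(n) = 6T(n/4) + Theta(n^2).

Master Theorem for T(n) = 6T(n/4) + O(n^2):

a = 6, b = 4, c = 2
log_b(a) = log_4(6) = 1.2925

Case 3: c = 2 > log_4(6) = 1.2925
T(n) = O(n^2) = O(n^2)

For T(n) = 6T(n/4) + O(n^2): log_4(6) = 1.2925. This is Case 3 of the Master Theorem (c > log_b(a), work dominated by root), giving O(n^2).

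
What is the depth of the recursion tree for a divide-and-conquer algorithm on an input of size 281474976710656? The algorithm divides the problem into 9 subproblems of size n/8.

For divide and conquer with division factor 8:

Problem sizes at each level:
Level 0: 281474976710656
Level 1: 35184372088832
Level 2: 4398046511104
Level 3: 549755813888
Level 4: 68719476736
Level 5: 8589934592
Level 6: 1073741824
Level 7: 134217728
Level 8: 16777216
Level 9: 2097152
Level 10: 262144
Level 11: 32768
Level 12: 4096
Level 13: 512
Level 14: 64
Level 15: 8
Level 16: 1

The root is level 0 and the size-1 base case is level 16 (the tree spans levels 0 through 16, i.e. 17 levels counting the root), so the depth is the number of divisions: log_8(281474976710656) = 16

The recursion tree depth is log_8(281474976710656) = 16. At each level, the problem size is divided by 8, so it takes 16 divisions to reduce to a base case of size 1. The algorithm makes 9 recursive calls at each level.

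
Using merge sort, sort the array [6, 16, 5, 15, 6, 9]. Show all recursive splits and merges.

Merge sort trace:

Split: [6, 16, 5, 15, 6, 9] -> [6, 16, 5] and [15, 6, 9]
  Split: [6, 16, 5] -> [6] and [16, 5]
    Split: [16, 5] -> [16] and [5]
    Merge: [16] + [5] -> [5, 16]
  Merge: [6] + [5, 16] -> [5, 6, 16]
  Split: [15, 6, 9] -> [15] and [6, 9]
    Split: [6, 9] -> [6] and [9]
    Merge: [6] + [9] -> [6, 9]
  Merge: [15] + [6, 9] -> [6, 9, 15]
Merge: [5, 6, 16] + [6, 9, 15] -> [5, 6, 6, 9, 15, 16]

Final sorted array: [5, 6, 6, 9, 15, 16]

The merge sort proceeds by recursively splitting the array and merging sorted halves.
After all merges, the sorted array is [5, 6, 6, 9, 15, 16].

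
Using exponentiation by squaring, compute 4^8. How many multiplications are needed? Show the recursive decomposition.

Computing 4^8 by squaring (build up from 4^1; each line after the first costs one multiplication):

4^1 = 4
4^2 = (4^1)^2 = 4^2 = 16
4^4 = (4^2)^2 = 16^2 = 256
4^8 = (4^4)^2 = 256^2 = 65536

Result: 65536
Multiplications needed: 3 (3 lines after 4^1)

4^8 = 65536. Using exponentiation by squaring, this requires 3 multiplications. The key idea: if the exponent is even, square the half-power; if odd, multiply by the base once.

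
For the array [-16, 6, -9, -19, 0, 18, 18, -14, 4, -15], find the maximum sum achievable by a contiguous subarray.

Using Kadane's algorithm on [-16, 6, -9, -19, 0, 18, 18, -14, 4, -15]:

Scanning through the array:
Position 1 (value 6): max_ending_here = 6, max_so_far = 6
Position 2 (value -9): max_ending_here = -3, max_so_far = 6
Position 3 (value -19): max_ending_here = -19, max_so_far = 6
Position 4 (value 0): max_ending_here = 0, max_so_far = 6
Position 5 (value 18): max_ending_here = 18, max_so_far = 18
Position 6 (value 18): max_ending_here = 36, max_so_far = 36
Position 7 (value -14): max_ending_here = 22, max_so_far = 36
Position 8 (value 4): max_ending_here = 26, max_so_far = 36
Position 9 (value -15): max_ending_here = 11, max_so_far = 36

Maximum subarray: [0, 18, 18]
Maximum sum: 36

The maximum subarray is [0, 18, 18] with sum 36. This subarray runs from index 4 to index 6.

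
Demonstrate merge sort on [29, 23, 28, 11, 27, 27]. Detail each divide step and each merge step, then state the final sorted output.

Merge sort trace:

Split: [29, 23, 28, 11, 27, 27] -> [29, 23, 28] and [11, 27, 27]
  Split: [29, 23, 28] -> [29] and [23, 28]
    Split: [23, 28] -> [23] and [28]
    Merge: [23] + [28] -> [23, 28]
  Merge: [29] + [23, 28] -> [23, 28, 29]
  Split: [11, 27, 27] -> [11] and [27, 27]
    Split: [27, 27] -> [27] and [27]
    Merge: [27] + [27] -> [27, 27]
  Merge: [11] + [27, 27] -> [11, 27, 27]
Merge: [23, 28, 29] + [11, 27, 27] -> [11, 23, 27, 27, 28, 29]

Final sorted array: [11, 23, 27, 27, 28, 29]

The merge sort proceeds by recursively splitting the array and merging sorted halves.
After all merges, the sorted array is [11, 23, 27, 27, 28, 29].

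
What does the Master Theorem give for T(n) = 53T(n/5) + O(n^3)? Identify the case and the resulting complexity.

Master Theorem for T(n) = 53T(n/5) + O(n^3):

a = 53, b = 5, c = 3
log_b(a) = log_5(53) = 2.4669

Case 3: c = 3 > log_5(53) = 2.4669
T(n) = O(n^3) = O(n^3)

For T(n) = 53T(n/5) + O(n^3): log_5(53) = 2.4669. This is Case 3 of the Master Theorem (c > log_b(a), work dominated by root), giving O(n^3).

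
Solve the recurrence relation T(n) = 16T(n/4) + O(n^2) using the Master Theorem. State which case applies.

Master Theorem for T(n) = 16T(n/4) + O(n^2):

a = 16, b = 4, c = 2
log_b(a) = log_4(16) = 2.0000

Case 2: c = 2 = log_4(16) = 2.0000
T(n) = O(n^2 log n) = O(n^2 log n)

For T(n) = 16T(n/4) + O(n^2): log_4(16) = 2.0000. This is Case 2 of the Master Theorem (c = log_b(a), equal work at all levels), giving O(n^2 log n).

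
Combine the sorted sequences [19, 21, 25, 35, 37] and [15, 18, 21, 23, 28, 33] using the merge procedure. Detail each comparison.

Merging process:

Compare 19 vs 15: take 15 from right. Merged: [15]
Compare 19 vs 18: take 18 from right. Merged: [15, 18]
Compare 19 vs 21: take 19 from left. Merged: [15, 18, 19]
Compare 21 vs 21: take 21 from left. Merged: [15, 18, 19, 21]
Compare 25 vs 21: take 21 from right. Merged: [15, 18, 19, 21, 21]
Compare 25 vs 23: take 23 from right. Merged: [15, 18, 19, 21, 21, 23]
Compare 25 vs 28: take 25 from left. Merged: [15, 18, 19, 21, 21, 23, 25]
Compare 35 vs 28: take 28 from right. Merged: [15, 18, 19, 21, 21, 23, 25, 28]
Compare 35 vs 33: take 33 from right. Merged: [15, 18, 19, 21, 21, 23, 25, 28, 33]
Append remaining from left: [35, 37]. Merged: [15, 18, 19, 21, 21, 23, 25, 28, 33, 35, 37]

Final merged array: [15, 18, 19, 21, 21, 23, 25, 28, 33, 35, 37]
Total comparisons: 9

The merged array is [15, 18, 19, 21, 21, 23, 25, 28, 33, 35, 37], requiring 9 comparisons. The merge step runs in O(n) time where n is the total number of elements.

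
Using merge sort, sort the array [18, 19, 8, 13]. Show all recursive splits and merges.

Merge sort trace:

Split: [18, 19, 8, 13] -> [18, 19] and [8, 13]
  Split: [18, 19] -> [18] and [19]
  Merge: [18] + [19] -> [18, 19]
  Split: [8, 13] -> [8] and [13]
  Merge: [8] + [13] -> [8, 13]
Merge: [18, 19] + [8, 13] -> [8, 13, 18, 19]

Final sorted array: [8, 13, 18, 19]

The merge sort proceeds by recursively splitting the array and merging sorted halves.
After all merges, the sorted array is [8, 13, 18, 19].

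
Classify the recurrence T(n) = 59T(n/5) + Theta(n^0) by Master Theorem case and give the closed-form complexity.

Master Theorem for T(n) = 59T(n/5) + O(n^0):

a = 59, b = 5, c = 0
log_b(a) = log_5(59) = 2.5335

Case 1: c = 0 < log_5(59) = 2.5335
T(n) = O(n^(log_5 59))

For T(n) = 59T(n/5) + O(n^0): log_5(59) = 2.5335. This is Case 1 of the Master Theorem (c < log_b(a), work dominated by leaves), giving O(n^(log_5 59)).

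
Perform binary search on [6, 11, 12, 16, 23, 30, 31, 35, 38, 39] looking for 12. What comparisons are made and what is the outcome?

Binary search for 12 in [6, 11, 12, 16, 23, 30, 31, 35, 38, 39]:

lo=0, hi=9, mid=4, arr[mid]=23 -> 23 > 12, search left half
lo=0, hi=3, mid=1, arr[mid]=11 -> 11 < 12, search right half
lo=2, hi=3, mid=2, arr[mid]=12 -> Found target at index 2!

Binary search finds 12 at index 2 after 3 comparisons. The search repeatedly halves the search space by comparing with the middle element.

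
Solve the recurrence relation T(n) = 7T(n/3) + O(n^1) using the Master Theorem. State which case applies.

Master Theorem for T(n) = 7T(n/3) + O(n^1):

a = 7, b = 3, c = 1
log_b(a) = log_3(7) = 1.7712

Case 1: c = 1 < log_3(7) = 1.7712
T(n) = O(n^(log_3 7))

For T(n) = 7T(n/3) + O(n^1): log_3(7) = 1.7712. This is Case 1 of the Master Theorem (c < log_b(a), work dominated by leaves), giving O(n^(log_3 7)).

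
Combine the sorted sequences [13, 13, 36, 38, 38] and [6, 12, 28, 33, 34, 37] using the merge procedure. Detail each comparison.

Merging process:

Compare 13 vs 6: take 6 from right. Merged: [6]
Compare 13 vs 12: take 12 from right. Merged: [6, 12]
Compare 13 vs 28: take 13 from left. Merged: [6, 12, 13]
Compare 13 vs 28: take 13 from left. Merged: [6, 12, 13, 13]
Compare 36 vs 28: take 28 from right. Merged: [6, 12, 13, 13, 28]
Compare 36 vs 33: take 33 from right. Merged: [6, 12, 13, 13, 28, 33]
Compare 36 vs 34: take 34 from right. Merged: [6, 12, 13, 13, 28, 33, 34]
Compare 36 vs 37: take 36 from left. Merged: [6, 12, 13, 13, 28, 33, 34, 36]
Compare 38 vs 37: take 37 from right. Merged: [6, 12, 13, 13, 28, 33, 34, 36, 37]
Append remaining from left: [38, 38]. Merged: [6, 12, 13, 13, 28, 33, 34, 36, 37, 38, 38]

Final merged array: [6, 12, 13, 13, 28, 33, 34, 36, 37, 38, 38]
Total comparisons: 9

The merged array is [6, 12, 13, 13, 28, 33, 34, 36, 37, 38, 38], requiring 9 comparisons. The merge step runs in O(n) time where n is the total number of elements.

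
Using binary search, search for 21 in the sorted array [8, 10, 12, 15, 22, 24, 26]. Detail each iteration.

Binary search for 21 in [8, 10, 12, 15, 22, 24, 26]:

lo=0, hi=6, mid=3, arr[mid]=15 -> 15 < 21, search right half
lo=4, hi=6, mid=5, arr[mid]=24 -> 24 > 21, search left half
lo=4, hi=4, mid=4, arr[mid]=22 -> 22 > 21, search left half
lo=4 > hi=3, target 21 not found

Binary search determines that 21 is not in the array after 3 comparisons. The search space was exhausted without finding the target.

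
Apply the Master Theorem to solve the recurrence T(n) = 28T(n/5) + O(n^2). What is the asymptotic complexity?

Master Theorem for T(n) = 28T(n/5) + O(n^2):

a = 28, b = 5, c = 2
log_b(a) = log_5(28) = 2.0704

Case 1: c = 2 < log_5(28) = 2.0704
T(n) = O(n^(log_5 28))

For T(n) = 28T(n/5) + O(n^2): log_5(28) = 2.0704. This is Case 1 of the Master Theorem (c < log_b(a), work dominated by leaves), giving O(n^(log_5 28)).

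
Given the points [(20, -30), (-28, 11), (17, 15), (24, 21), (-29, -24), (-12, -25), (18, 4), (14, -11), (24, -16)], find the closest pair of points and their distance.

Computing all pairwise distances among 9 points:

d((20, -30), (-28, 11)) = 63.1269
d((20, -30), (17, 15)) = 45.0999
d((20, -30), (24, 21)) = 51.1566
d((20, -30), (-29, -24)) = 49.366
d((20, -30), (-12, -25)) = 32.3883
d((20, -30), (18, 4)) = 34.0588
d((20, -30), (14, -11)) = 19.9249
d((20, -30), (24, -16)) = 14.5602
d((-28, 11), (17, 15)) = 45.1774
d((-28, 11), (24, 21)) = 52.9528
d((-28, 11), (-29, -24)) = 35.0143
d((-28, 11), (-12, -25)) = 39.3954
d((-28, 11), (18, 4)) = 46.5296
d((-28, 11), (14, -11)) = 47.4131
d((-28, 11), (24, -16)) = 58.5918
d((17, 15), (24, 21)) = 9.2195 <-- minimum
d((17, 15), (-29, -24)) = 60.3075
d((17, 15), (-12, -25)) = 49.4065
d((17, 15), (18, 4)) = 11.0454
d((17, 15), (14, -11)) = 26.1725
d((17, 15), (24, -16)) = 31.7805
d((24, 21), (-29, -24)) = 69.527
d((24, 21), (-12, -25)) = 58.4123
d((24, 21), (18, 4)) = 18.0278
d((24, 21), (14, -11)) = 33.5261
d((24, 21), (24, -16)) = 37.0
d((-29, -24), (-12, -25)) = 17.0294
d((-29, -24), (18, 4)) = 54.7083
d((-29, -24), (14, -11)) = 44.9222
d((-29, -24), (24, -16)) = 53.6004
d((-12, -25), (18, 4)) = 41.7253
d((-12, -25), (14, -11)) = 29.5296
d((-12, -25), (24, -16)) = 37.108
d((18, 4), (14, -11)) = 15.5242
d((18, 4), (24, -16)) = 20.8806
d((14, -11), (24, -16)) = 11.1803

Closest pair: (17, 15) and (24, 21) with distance 9.2195

The closest pair is (17, 15) and (24, 21) with Euclidean distance 9.2195. For 9 points, brute-force pairwise comparison is shown above. For large n, the divide-and-conquer algorithm (sort by x, recurse on halves, check the dividing strip) achieves O(n log n).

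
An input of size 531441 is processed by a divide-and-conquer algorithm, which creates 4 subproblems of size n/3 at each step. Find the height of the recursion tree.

For divide and conquer with division factor 3:

Problem sizes at each level:
Level 0: 531441
Level 1: 177147
Level 2: 59049
Level 3: 19683
Level 4: 6561
Level 5: 2187
Level 6: 729
Level 7: 243
Level 8: 81
Level 9: 27
Level 10: 9
Level 11: 3
Level 12: 1

The root is level 0 and the size-1 base case is level 12 (the tree spans levels 0 through 12, i.e. 13 levels counting the root), so the depth is the number of divisions: log_3(531441) = 12

The recursion tree depth is log_3(531441) = 12. At each level, the problem size is divided by 3, so it takes 12 divisions to reduce to a base case of size 1. The algorithm makes 4 recursive calls at each level.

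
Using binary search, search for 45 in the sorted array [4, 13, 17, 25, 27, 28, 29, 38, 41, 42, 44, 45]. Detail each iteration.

Binary search for 45 in [4, 13, 17, 25, 27, 28, 29, 38, 41, 42, 44, 45]:

lo=0, hi=11, mid=5, arr[mid]=28 -> 28 < 45, search right half
lo=6, hi=11, mid=8, arr[mid]=41 -> 41 < 45, search right half
lo=9, hi=11, mid=10, arr[mid]=44 -> 44 < 45, search right half
lo=11, hi=11, mid=11, arr[mid]=45 -> Found target at index 11!

Binary search finds 45 at index 11 after 4 comparisons. The search repeatedly halves the search space by comparing with the middle element.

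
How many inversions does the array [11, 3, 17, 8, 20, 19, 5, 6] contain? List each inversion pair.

Finding inversions in [11, 3, 17, 8, 20, 19, 5, 6]:

(0, 1): arr[0]=11 > arr[1]=3
(0, 3): arr[0]=11 > arr[3]=8
(0, 6): arr[0]=11 > arr[6]=5
(0, 7): arr[0]=11 > arr[7]=6
(2, 3): arr[2]=17 > arr[3]=8
(2, 6): arr[2]=17 > arr[6]=5
(2, 7): arr[2]=17 > arr[7]=6
(3, 6): arr[3]=8 > arr[6]=5
(3, 7): arr[3]=8 > arr[7]=6
(4, 5): arr[4]=20 > arr[5]=19
(4, 6): arr[4]=20 > arr[6]=5
(4, 7): arr[4]=20 > arr[7]=6
(5, 6): arr[5]=19 > arr[6]=5
(5, 7): arr[5]=19 > arr[7]=6

Total inversions: 14

The array has 14 inversion(s): (0,1), (0,3), (0,6), (0,7), (2,3), (2,6), (2,7), (3,6), (3,7), (4,5), (4,6), (4,7), (5,6), (5,7). Each pair (i,j) satisfies i < j and arr[i] > arr[j].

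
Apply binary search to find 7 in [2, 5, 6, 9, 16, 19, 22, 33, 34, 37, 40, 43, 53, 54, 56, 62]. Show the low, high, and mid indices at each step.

Binary search for 7 in [2, 5, 6, 9, 16, 19, 22, 33, 34, 37, 40, 43, 53, 54, 56, 62]:

lo=0, hi=15, mid=7, arr[mid]=33 -> 33 > 7, search left half
lo=0, hi=6, mid=3, arr[mid]=9 -> 9 > 7, search left half
lo=0, hi=2, mid=1, arr[mid]=5 -> 5 < 7, search right half
lo=2, hi=2, mid=2, arr[mid]=6 -> 6 < 7, search right half
lo=3 > hi=2, target 7 not found

Binary search determines that 7 is not in the array after 4 comparisons. The search space was exhausted without finding the target.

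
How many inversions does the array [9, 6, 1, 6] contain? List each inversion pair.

Finding inversions in [9, 6, 1, 6]:

(0, 1): arr[0]=9 > arr[1]=6
(0, 2): arr[0]=9 > arr[2]=1
(0, 3): arr[0]=9 > arr[3]=6
(1, 2): arr[1]=6 > arr[2]=1

Total inversions: 4

The array has 4 inversion(s): (0,1), (0,2), (0,3), (1,2). Each pair (i,j) satisfies i < j and arr[i] > arr[j].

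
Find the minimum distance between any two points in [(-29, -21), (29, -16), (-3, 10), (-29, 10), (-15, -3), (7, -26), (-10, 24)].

Computing all pairwise distances among 7 points:

d((-29, -21), (29, -16)) = 58.2151
d((-29, -21), (-3, 10)) = 40.4599
d((-29, -21), (-29, 10)) = 31.0
d((-29, -21), (-15, -3)) = 22.8035
d((-29, -21), (7, -26)) = 36.3456
d((-29, -21), (-10, 24)) = 48.8467
d((29, -16), (-3, 10)) = 41.2311
d((29, -16), (-29, 10)) = 63.561
d((29, -16), (-15, -3)) = 45.8803
d((29, -16), (7, -26)) = 24.1661
d((29, -16), (-10, 24)) = 55.8659
d((-3, 10), (-29, 10)) = 26.0
d((-3, 10), (-15, -3)) = 17.6918
d((-3, 10), (7, -26)) = 37.3631
d((-3, 10), (-10, 24)) = 15.6525 <-- minimum
d((-29, 10), (-15, -3)) = 19.105
d((-29, 10), (7, -26)) = 50.9117
d((-29, 10), (-10, 24)) = 23.6008
d((-15, -3), (7, -26)) = 31.8277
d((-15, -3), (-10, 24)) = 27.4591
d((7, -26), (-10, 24)) = 52.811

Closest pair: (-3, 10) and (-10, 24) with distance 15.6525

The closest pair is (-3, 10) and (-10, 24) with Euclidean distance 15.6525. For 7 points, brute-force pairwise comparison is shown above. For large n, the divide-and-conquer algorithm (sort by x, recurse on halves, check the dividing strip) achieves O(n log n).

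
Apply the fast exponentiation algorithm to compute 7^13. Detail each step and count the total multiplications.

Computing 7^13 by squaring (build up from 7^1; each line after the first costs one multiplication):

7^1 = 7
7^2 = (7^1)^2 = 7^2 = 49
7^3 = 7 * 7^2 = 7 * 49 = 343
7^6 = (7^3)^2 = 343^2 = 117649
7^12 = (7^6)^2 = 117649^2 = 13841287201
7^13 = 7 * 7^12 = 7 * 13841287201 = 96889010407

Result: 96889010407
Multiplications needed: 5 (5 lines after 7^1)

7^13 = 96889010407. Using exponentiation by squaring, this requires 5 multiplications. The key idea: if the exponent is even, square the half-power; if odd, multiply by the base once.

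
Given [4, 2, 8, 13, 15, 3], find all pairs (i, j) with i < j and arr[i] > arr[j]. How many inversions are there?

Finding inversions in [4, 2, 8, 13, 15, 3]:

(0, 1): arr[0]=4 > arr[1]=2
(0, 5): arr[0]=4 > arr[5]=3
(2, 5): arr[2]=8 > arr[5]=3
(3, 5): arr[3]=13 > arr[5]=3
(4, 5): arr[4]=15 > arr[5]=3

Total inversions: 5

The array has 5 inversion(s): (0,1), (0,5), (2,5), (3,5), (4,5). Each pair (i,j) satisfies i < j and arr[i] > arr[j].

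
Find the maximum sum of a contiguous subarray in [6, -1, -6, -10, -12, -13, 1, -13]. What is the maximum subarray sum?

Using Kadane's algorithm on [6, -1, -6, -10, -12, -13, 1, -13]:

Scanning through the array:
Position 1 (value -1): max_ending_here = 5, max_so_far = 6
Position 2 (value -6): max_ending_here = -1, max_so_far = 6
Position 3 (value -10): max_ending_here = -10, max_so_far = 6
Position 4 (value -12): max_ending_here = -12, max_so_far = 6
Position 5 (value -13): max_ending_here = -13, max_so_far = 6
Position 6 (value 1): max_ending_here = 1, max_so_far = 6
Position 7 (value -13): max_ending_here = -12, max_so_far = 6

Maximum subarray: [6]
Maximum sum: 6

The maximum subarray is [6] with sum 6. This subarray runs from index 0 to index 0.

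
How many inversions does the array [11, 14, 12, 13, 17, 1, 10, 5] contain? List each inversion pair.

Finding inversions in [11, 14, 12, 13, 17, 1, 10, 5]:

(0, 5): arr[0]=11 > arr[5]=1
(0, 6): arr[0]=11 > arr[6]=10
(0, 7): arr[0]=11 > arr[7]=5
(1, 2): arr[1]=14 > arr[2]=12
(1, 3): arr[1]=14 > arr[3]=13
(1, 5): arr[1]=14 > arr[5]=1
(1, 6): arr[1]=14 > arr[6]=10
(1, 7): arr[1]=14 > arr[7]=5
(2, 5): arr[2]=12 > arr[5]=1
(2, 6): arr[2]=12 > arr[6]=10
(2, 7): arr[2]=12 > arr[7]=5
(3, 5): arr[3]=13 > arr[5]=1
(3, 6): arr[3]=13 > arr[6]=10
(3, 7): arr[3]=13 > arr[7]=5
(4, 5): arr[4]=17 > arr[5]=1
(4, 6): arr[4]=17 > arr[6]=10
(4, 7): arr[4]=17 > arr[7]=5
(6, 7): arr[6]=10 > arr[7]=5

Total inversions: 18

The array has 18 inversion(s): (0,5), (0,6), (0,7), (1,2), (1,3), (1,5), (1,6), (1,7), (2,5), (2,6), (2,7), (3,5), (3,6), (3,7), (4,5), (4,6), (4,7), (6,7). Each pair (i,j) satisfies i < j and arr[i] > arr[j].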